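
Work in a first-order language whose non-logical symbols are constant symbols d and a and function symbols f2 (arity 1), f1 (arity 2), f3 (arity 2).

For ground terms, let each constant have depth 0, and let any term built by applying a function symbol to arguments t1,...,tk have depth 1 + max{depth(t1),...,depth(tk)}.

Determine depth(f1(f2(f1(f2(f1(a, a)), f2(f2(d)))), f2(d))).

depth(f1(a, a)) = 1 + max(0, 0) = 1
depth(f2(f1(a, a))) = 1 + depth(f1(a, a)) = 1 + 1 = 2
depth(f2(d)) = 1 + depth(d) = 1 + 0 = 1
depth(f2(f2(d))) = 1 + depth(f2(d)) = 1 + 1 = 2
depth(f1(f2(f1(a, a)), f2(f2(d)))) = 1 + max(2, 2) = 3
depth(f2(f1(f2(f1(a, a)), f2(f2(d))))) = 1 + depth(f1(f2(f1(a, a)), f2(f2(d)))) = 1 + 3 = 4
depth(f1(f2(f1(f2(f1(a, a)), f2(f2(d)))), f2(d))) = 1 + max(4, 1) = 5

5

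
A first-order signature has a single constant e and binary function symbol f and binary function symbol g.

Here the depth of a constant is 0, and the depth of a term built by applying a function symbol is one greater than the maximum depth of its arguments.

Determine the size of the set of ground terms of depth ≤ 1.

3

Let N_k count ground terms of depth at most k. Each non-constant term of depth ≤ k is some function symbol applied to depth-≤(k−1) arguments, giving N_k = 1 + N_{k-1}^2 + N_{k-1}^2.
N_0 = 1
N_1 = 1 + 1^2 + 1^2 = 3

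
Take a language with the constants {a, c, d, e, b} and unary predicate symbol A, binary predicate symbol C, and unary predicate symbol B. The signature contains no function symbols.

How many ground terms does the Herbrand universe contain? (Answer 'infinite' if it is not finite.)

5

There are no function symbols, so every ground term is one of the 5 constants.
The Herbrand universe is {a, c, d, e, b}, which is finite with 5 elements.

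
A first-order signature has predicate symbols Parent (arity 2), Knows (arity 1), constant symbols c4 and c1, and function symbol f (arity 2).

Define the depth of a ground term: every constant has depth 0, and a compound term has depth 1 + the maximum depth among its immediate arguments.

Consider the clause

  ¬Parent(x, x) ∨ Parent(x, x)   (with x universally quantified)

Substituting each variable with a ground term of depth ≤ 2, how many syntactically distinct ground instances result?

38

Ground terms of depth ≤ 2:
  Write N_k for the number of ground terms of depth ≤ k. A term of depth ≤ k is either a constant or a function symbol applied to arguments of depth ≤ k−1, so N_k = 2 + N_{k-1}^2.
  N_0 = 2
  N_1 = 2 + 2^2 = 6
  N_2 = 2 + 6^2 = 38
So there are 38 ground terms available for substitution.
There is 1 variable to instantiate (x),  occurring in at least one literal, so different choices give different ground instances.
Number of ground instances = 38.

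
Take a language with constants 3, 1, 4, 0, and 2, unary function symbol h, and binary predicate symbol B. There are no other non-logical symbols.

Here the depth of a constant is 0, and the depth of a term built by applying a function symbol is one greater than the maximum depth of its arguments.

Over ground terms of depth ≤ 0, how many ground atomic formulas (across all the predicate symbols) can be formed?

First count ground terms of depth ≤ 0.
Let N_k = |{terms of depth ≤ k}|. Then N_0 = 5 and N_k = 5 + N_{k-1} for k ≥ 1 (one summand per function symbol, arity giving the exponent).
N_0 = 5
So |H| = 5.
A ground atom is a predicate applied to a tuple of terms from H, so the count is the sum over predicates of |H|^arity:
  B: 5^2 = 25
Total ground atoms: 25.

25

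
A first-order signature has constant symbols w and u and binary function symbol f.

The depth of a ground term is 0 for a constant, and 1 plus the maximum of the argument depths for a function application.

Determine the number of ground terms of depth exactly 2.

Let N_k = |{terms of depth ≤ k}|. Then N_0 = 2 and N_k = 2 + N_{k-1}^2 for k ≥ 1 (one summand per function symbol, arity giving the exponent).
N_0 = 2
N_1 = 2 + 2^2 = 6
N_2 = 2 + 6^2 = 38
Terms of depth exactly 2: N_2 − N_1 = 38 − 6 = 32.

32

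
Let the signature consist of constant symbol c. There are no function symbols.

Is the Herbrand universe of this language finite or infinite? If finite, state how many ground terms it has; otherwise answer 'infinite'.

There are no function symbols, so the only ground term is the single constant.
The Herbrand universe is {c}, finite with 1 element.

1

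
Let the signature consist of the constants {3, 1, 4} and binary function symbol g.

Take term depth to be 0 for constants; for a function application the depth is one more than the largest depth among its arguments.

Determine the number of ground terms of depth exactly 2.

135

If N_k denotes the number of depth-≤k ground terms, the 3 constants give N_0 = 3, and each function symbol of arity r contributes N_{k-1}^r new terms at level k: N_k = 3 + N_{k-1}^2.
N_0 = 3
N_1 = 3 + 3^2 = 12
N_2 = 3 + 12^2 = 147
Terms of depth exactly 2: N_2 − N_1 = 147 − 12 = 135.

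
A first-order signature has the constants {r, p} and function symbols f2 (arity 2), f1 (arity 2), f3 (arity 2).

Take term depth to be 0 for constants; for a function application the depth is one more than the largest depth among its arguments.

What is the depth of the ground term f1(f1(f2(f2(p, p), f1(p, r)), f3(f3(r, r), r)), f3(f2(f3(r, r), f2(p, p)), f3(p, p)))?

4

depth(f2(p, p)) = 1 + max(0, 0) = 1
depth(f1(p, r)) = 1 + max(0, 0) = 1
depth(f2(f2(p, p), f1(p, r))) = 1 + max(1, 1) = 2
depth(f3(r, r)) = 1 + max(0, 0) = 1
depth(f3(f3(r, r), r)) = 1 + max(1, 0) = 2
depth(f1(f2(f2(p, p), f1(p, r)), f3(f3(r, r), r))) = 1 + max(2, 2) = 3
depth(f2(f3(r, r), f2(p, p))) = 1 + max(1, 1) = 2
depth(f3(p, p)) = 1 + max(0, 0) = 1
depth(f3(f2(f3(r, r), f2(p, p)), f3(p, p))) = 1 + max(2, 1) = 3
depth(f1(f1(f2(f2(p, p), f1(p, r)), f3(f3(r, r), r)), f3(f2(f3(r, r), f2(p, p)), f3(p, p)))) = 1 + max(3, 3) = 4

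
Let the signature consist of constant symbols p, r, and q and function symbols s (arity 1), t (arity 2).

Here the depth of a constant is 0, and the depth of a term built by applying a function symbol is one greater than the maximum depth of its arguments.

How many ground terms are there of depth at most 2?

Let N_k count ground terms of depth at most k. Each non-constant term of depth ≤ k is some function symbol applied to depth-≤(k−1) arguments, giving N_k = 3 + N_{k-1} + N_{k-1}^2.
N_0 = 3
N_1 = 3 + 3 + 3^2 = 15
N_2 = 3 + 15 + 15^2 = 243

243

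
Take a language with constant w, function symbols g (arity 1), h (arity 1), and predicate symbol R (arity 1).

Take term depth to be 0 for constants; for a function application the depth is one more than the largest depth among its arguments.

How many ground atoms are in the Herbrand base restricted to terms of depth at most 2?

First count ground terms of depth ≤ 2.
Let N_k count ground terms of depth at most k. Each non-constant term of depth ≤ k is some function symbol applied to depth-≤(k−1) arguments, giving N_k = 1 + N_{k-1} + N_{k-1}.
N_0 = 1
N_1 = 1 + 1 + 1 = 3
N_2 = 1 + 3 + 3 = 7
Explicitly: w, g(w), g(g(w)), g(h(w)), h(w), h(g(w)), h(h(w)).
So |H| = 7.
Ground atoms are formed by filling each argument slot of a predicate with a term from H, so an r-ary predicate gives |H|^r atoms:
  R: 7
Total ground atoms: 7.

7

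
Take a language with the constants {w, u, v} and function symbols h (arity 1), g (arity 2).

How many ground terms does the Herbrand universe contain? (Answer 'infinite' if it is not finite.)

infinite

The signature has at least one function symbol (h, arity 1) and at least one constant (w).
Iterating h gives infinitely many distinct ground terms: w, h(w), h(h(w)), ...
So the Herbrand universe is infinite.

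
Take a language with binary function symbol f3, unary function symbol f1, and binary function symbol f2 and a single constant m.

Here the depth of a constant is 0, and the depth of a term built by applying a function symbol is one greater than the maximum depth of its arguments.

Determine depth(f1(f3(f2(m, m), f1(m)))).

depth(f2(m, m)) = 1 + max(0, 0) = 1
depth(f1(m)) = 1 + depth(m) = 1 + 0 = 1
depth(f3(f2(m, m), f1(m))) = 1 + max(1, 1) = 2
depth(f1(f3(f2(m, m), f1(m)))) = 1 + depth(f3(f2(m, m), f1(m))) = 1 + 2 = 3

3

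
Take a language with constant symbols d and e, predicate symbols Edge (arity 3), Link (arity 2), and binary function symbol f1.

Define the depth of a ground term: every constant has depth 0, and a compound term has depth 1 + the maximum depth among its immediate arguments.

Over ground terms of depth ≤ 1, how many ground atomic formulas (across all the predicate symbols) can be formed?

252

First count ground terms of depth ≤ 1.
If N_k denotes the number of depth-≤k ground terms, the 2 constants give N_0 = 2, and each function symbol of arity r contributes N_{k-1}^r new terms at level k: N_k = 2 + N_{k-1}^2.
N_0 = 2
N_1 = 2 + 2^2 = 6
Explicitly: d, e, f1(d, d), f1(d, e), f1(e, d), f1(e, e).
So |H| = 6.
Each predicate of arity r yields |H|^r ground atoms (one per choice of an r-tuple from H):
  Edge: 6^3 = 216;  Link: 6^2 = 36
Total ground atoms: 216 + 36 = 252.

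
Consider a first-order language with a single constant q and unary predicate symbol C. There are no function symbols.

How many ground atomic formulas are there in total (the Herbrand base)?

With no function symbols, the Herbrand universe is just the 1 constant.
Ground atoms per predicate: C: 1.
Herbrand base size = 1 = 1.

1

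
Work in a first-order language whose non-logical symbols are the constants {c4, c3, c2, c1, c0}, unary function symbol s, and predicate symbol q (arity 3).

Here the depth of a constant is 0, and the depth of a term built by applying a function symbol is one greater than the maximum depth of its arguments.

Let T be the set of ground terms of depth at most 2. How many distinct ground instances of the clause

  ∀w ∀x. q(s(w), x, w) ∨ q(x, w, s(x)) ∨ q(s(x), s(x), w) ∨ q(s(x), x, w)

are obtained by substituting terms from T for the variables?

Ground terms of depth ≤ 2:
  If N_k denotes the number of depth-≤k ground terms, the 5 constants give N_0 = 5, and each function symbol of arity r contributes N_{k-1}^r new terms at level k: N_k = 5 + N_{k-1}.
  N_0 = 5
  N_1 = 5 + 5 = 10
  N_2 = 5 + 10 = 15
So there are 15 ground terms available for substitution.
The body mentions every one of the 2 quantified variables; since ground terms form a free algebra, no two substitutions collapse to the same formula.
Number of ground instances = 15^2 = 225.

225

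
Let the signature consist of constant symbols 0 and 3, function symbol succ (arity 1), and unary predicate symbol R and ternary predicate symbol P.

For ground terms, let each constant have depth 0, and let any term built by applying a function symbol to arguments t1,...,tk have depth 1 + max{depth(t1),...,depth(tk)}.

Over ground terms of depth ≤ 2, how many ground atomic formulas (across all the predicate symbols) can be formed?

First count ground terms of depth ≤ 2.
Count level by level. With function symbols succ/1, the terms of depth ≤ k are the 2 constants together with each function applied to depth-≤(k−1) tuples, so N_k = 2 + N_{k-1}.
N_0 = 2
N_1 = 2 + 2 = 4
N_2 = 2 + 4 = 6
Explicitly: 0, 3, succ(0), succ(3), succ(succ(0)), succ(succ(3)).
So |H| = 6.
A ground atom is a predicate applied to a tuple of terms from H, so the count is the sum over predicates of |H|^arity:
  R: 6;  P: 6^3 = 216
Total ground atoms: 6 + 216 = 222.

222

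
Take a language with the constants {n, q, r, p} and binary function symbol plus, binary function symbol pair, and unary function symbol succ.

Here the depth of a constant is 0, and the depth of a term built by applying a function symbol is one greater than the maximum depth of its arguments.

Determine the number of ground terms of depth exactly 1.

Count level by level. With function symbols plus/2, pair/2, succ/1, the terms of depth ≤ k are the 4 constants together with each function applied to depth-≤(k−1) tuples, so N_k = 4 + N_{k-1}^2 + N_{k-1}^2 + N_{k-1}.
N_0 = 4
N_1 = 4 + 4^2 + 4^2 + 4 = 40
Terms of depth exactly 1: N_1 − N_0 = 40 − 4 = 36.

36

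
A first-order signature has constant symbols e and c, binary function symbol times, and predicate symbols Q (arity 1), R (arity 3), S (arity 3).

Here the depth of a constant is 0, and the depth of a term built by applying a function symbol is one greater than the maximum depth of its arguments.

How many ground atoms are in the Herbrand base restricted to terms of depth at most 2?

109782

First count ground terms of depth ≤ 2.
Count level by level. With function symbols times/2, the terms of depth ≤ k are the 2 constants together with each function applied to depth-≤(k−1) tuples, so N_k = 2 + N_{k-1}^2.
N_0 = 2
N_1 = 2 + 2^2 = 6
N_2 = 2 + 6^2 = 38
So |H| = 38.
Ground atoms are formed by filling each argument slot of a predicate with a term from H, so an r-ary predicate gives |H|^r atoms:
  Q: 38;  R: 38^3 = 54872;  S: 38^3 = 54872
Total ground atoms: 38 + 54872 + 54872 = 109782.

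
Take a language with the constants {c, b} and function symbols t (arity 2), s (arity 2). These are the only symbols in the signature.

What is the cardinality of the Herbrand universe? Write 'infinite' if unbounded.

infinite

The signature has at least one function symbol (t, arity 2) and at least one constant (c).
Iterating t gives infinitely many distinct ground terms: c, t(c, c), t(t(c, c), t(c, c)), ...
So the Herbrand universe is infinite.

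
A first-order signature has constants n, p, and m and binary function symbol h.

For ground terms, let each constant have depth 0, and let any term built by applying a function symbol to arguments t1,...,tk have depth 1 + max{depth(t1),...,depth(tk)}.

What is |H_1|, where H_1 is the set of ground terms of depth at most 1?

12

Write N_k for the number of ground terms of depth ≤ k. A term of depth ≤ k is either a constant or a function symbol applied to arguments of depth ≤ k−1, so N_k = 3 + N_{k-1}^2.
N_0 = 3
N_1 = 3 + 3^2 = 12
Explicitly: n, p, m, h(n, n), h(n, p), h(n, m), h(p, n), h(p, p), h(p, m), h(m, n), h(m, p), h(m, m).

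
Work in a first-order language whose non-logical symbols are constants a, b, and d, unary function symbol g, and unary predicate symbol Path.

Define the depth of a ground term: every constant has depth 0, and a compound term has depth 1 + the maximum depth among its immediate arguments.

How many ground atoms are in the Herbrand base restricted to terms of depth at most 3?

12

First count ground terms of depth ≤ 3.
Count level by level. With function symbols g/1, the terms of depth ≤ k are the 3 constants together with each function applied to depth-≤(k−1) tuples, so N_k = 3 + N_{k-1}.
N_0 = 3
N_1 = 3 + 3 = 6
N_2 = 3 + 6 = 9
N_3 = 3 + 9 = 12
So |H| = 12.
For each predicate symbol, the number of ground atoms is |H| raised to its arity; summing:
  Path: 12
Total ground atoms: 12.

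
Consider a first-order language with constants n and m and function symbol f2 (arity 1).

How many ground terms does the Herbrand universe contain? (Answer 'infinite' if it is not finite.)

infinite

The signature has at least one function symbol (f2, arity 1) and at least one constant (n).
Iterating f2 gives infinitely many distinct ground terms: n, f2(n), f2(f2(n)), ...
So the Herbrand universe is infinite.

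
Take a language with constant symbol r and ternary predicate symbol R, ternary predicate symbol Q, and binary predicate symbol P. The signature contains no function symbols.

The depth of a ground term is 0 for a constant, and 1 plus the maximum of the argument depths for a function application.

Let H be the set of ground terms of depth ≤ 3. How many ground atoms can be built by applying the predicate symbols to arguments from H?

3

First count ground terms of depth ≤ 3.
With no function symbols every ground term is a constant, so there is exactly 1 ground term at every depth bound.
N_0 = 1
N_1 = 1
N_2 = 1
N_3 = 1
Explicitly: r.
So |H| = 1.
For each predicate symbol, the number of ground atoms is |H| raised to its arity; summing:
  R: 1^3 = 1;  Q: 1^3 = 1;  P: 1^2 = 1
Total ground atoms: 1 + 1 + 1 = 3.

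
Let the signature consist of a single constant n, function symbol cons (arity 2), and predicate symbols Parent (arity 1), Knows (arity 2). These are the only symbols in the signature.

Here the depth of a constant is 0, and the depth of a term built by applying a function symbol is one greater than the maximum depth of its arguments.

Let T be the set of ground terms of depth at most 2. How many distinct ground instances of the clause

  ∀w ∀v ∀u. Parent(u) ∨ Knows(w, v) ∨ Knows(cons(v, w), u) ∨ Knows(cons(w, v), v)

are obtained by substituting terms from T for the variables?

125

Ground terms of depth ≤ 2:
  Write N_k for the number of ground terms of depth ≤ k. A term of depth ≤ k is either a constant or a function symbol applied to arguments of depth ≤ k−1, so N_k = 1 + N_{k-1}^2.
  N_0 = 1
  N_1 = 1 + 1^2 = 2
  N_2 = 1 + 2^2 = 5
So there are 5 ground terms available for substitution.
There are 3 variables to instantiate (w, v, u), each occurring in at least one literal, so different choices give different ground instances.
Number of ground instances = 5^3 = 125.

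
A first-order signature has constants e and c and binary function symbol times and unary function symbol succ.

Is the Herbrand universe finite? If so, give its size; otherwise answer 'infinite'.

infinite

The signature has at least one function symbol (times, arity 2) and at least one constant (e).
Iterating times gives infinitely many distinct ground terms: e, times(e, e), times(times(e, e), times(e, e)), ...
So the Herbrand universe is infinite.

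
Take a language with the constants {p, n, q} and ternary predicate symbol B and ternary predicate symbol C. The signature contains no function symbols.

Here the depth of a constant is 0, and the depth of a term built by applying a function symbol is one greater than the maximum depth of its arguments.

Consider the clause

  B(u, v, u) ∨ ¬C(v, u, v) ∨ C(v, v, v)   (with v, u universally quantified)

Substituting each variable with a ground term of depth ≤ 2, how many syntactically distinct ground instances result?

9

Ground terms of depth ≤ 2:
  With no function symbols every ground term is a constant, so there are exactly 3 ground terms at every depth bound.
  N_0 = 3
  N_1 = 3
  N_2 = 3
So there are 3 ground terms available for substitution.
There are 2 variables to instantiate (v, u), each occurring in at least one literal, so different choices give different ground instances.
Number of ground instances = 3^2 = 9.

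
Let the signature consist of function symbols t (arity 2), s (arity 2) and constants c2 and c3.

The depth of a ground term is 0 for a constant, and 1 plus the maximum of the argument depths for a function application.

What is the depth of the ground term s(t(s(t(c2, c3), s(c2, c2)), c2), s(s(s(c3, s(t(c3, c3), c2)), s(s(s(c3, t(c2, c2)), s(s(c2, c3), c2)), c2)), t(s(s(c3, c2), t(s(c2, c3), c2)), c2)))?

depth(t(c2, c3)) = 1 + max(0, 0) = 1
depth(s(c2, c2)) = 1 + max(0, 0) = 1
depth(s(t(c2, c3), s(c2, c2))) = 1 + max(1, 1) = 2
depth(t(s(t(c2, c3), s(c2, c2)), c2)) = 1 + max(2, 0) = 3
depth(t(c3, c3)) = 1 + max(0, 0) = 1
depth(s(t(c3, c3), c2)) = 1 + max(1, 0) = 2
depth(s(c3, s(t(c3, c3), c2))) = 1 + max(0, 2) = 3
depth(t(c2, c2)) = 1 + max(0, 0) = 1
depth(s(c3, t(c2, c2))) = 1 + max(0, 1) = 2
depth(s(c2, c3)) = 1 + max(0, 0) = 1
depth(s(s(c2, c3), c2)) = 1 + max(1, 0) = 2
depth(s(s(c3, t(c2, c2)), s(s(c2, c3), c2))) = 1 + max(2, 2) = 3
depth(s(s(s(c3, t(c2, c2)), s(s(c2, c3), c2)), c2)) = 1 + max(3, 0) = 4
depth(s(s(c3, s(t(c3, c3), c2)), s(s(s(c3, t(c2, c2)), s(s(c2, c3), c2)), c2))) = 1 + max(3, 4) = 5
depth(s(c3, c2)) = 1 + max(0, 0) = 1
depth(t(s(c2, c3), c2)) = 1 + max(1, 0) = 2
depth(s(s(c3, c2), t(s(c2, c3), c2))) = 1 + max(1, 2) = 3
depth(t(s(s(c3, c2), t(s(c2, c3), c2)), c2)) = 1 + max(3, 0) = 4
depth(s(s(s(c3, s(t(c3, c3), c2)), s(s(s(c3, t(c2, c2)), s(s(c2, c3), c2)), c2)), t(s(s(c3, c2), t(s(c2, c3), c2)), c2))) = 1 + max(5, 4) = 6
depth(s(t(s(t(c2, c3), s(c2, c2)), c2), s(s(s(c3, s(t(c3, c3), c2)), s(s(s(c3, t(c2, c2)), s(s(c2, c3), c2)), c2)), t(s(s(c3, c2), t(s(c2, c3), c2)), c2)))) = 1 + max(3, 6) = 7

7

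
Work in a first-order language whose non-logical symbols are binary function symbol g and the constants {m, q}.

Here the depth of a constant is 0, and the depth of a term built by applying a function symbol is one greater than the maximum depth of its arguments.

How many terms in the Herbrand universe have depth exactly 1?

Let N_k count ground terms of depth at most k. Each non-constant term of depth ≤ k is some function symbol applied to depth-≤(k−1) arguments, giving N_k = 2 + N_{k-1}^2.
N_0 = 2
N_1 = 2 + 2^2 = 6
Terms of depth exactly 1: N_1 − N_0 = 6 − 2 = 4.

4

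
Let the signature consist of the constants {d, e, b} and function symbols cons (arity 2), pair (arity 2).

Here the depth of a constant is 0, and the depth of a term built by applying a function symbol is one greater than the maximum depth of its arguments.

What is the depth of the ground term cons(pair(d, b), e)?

depth(pair(d, b)) = 1 + max(0, 0) = 1
depth(cons(pair(d, b), e)) = 1 + max(1, 0) = 2

2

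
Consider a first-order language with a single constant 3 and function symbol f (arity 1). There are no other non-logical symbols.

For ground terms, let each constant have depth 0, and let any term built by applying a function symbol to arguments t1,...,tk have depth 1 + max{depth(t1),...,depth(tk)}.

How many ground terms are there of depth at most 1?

2

Let N_k = |{terms of depth ≤ k}|. Then N_0 = 1 and N_k = 1 + N_{k-1} for k ≥ 1 (one summand per function symbol, arity giving the exponent).
N_0 = 1
N_1 = 1 + 1 = 2
Explicitly: 3, f(3).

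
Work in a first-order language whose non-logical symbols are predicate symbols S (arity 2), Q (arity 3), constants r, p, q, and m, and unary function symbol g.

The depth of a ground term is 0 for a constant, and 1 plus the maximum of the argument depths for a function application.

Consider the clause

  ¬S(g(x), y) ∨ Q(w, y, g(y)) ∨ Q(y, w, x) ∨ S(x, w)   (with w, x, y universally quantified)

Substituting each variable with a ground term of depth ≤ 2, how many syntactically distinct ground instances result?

Ground terms of depth ≤ 2:
  Let N_k = |{terms of depth ≤ k}|. Then N_0 = 4 and N_k = 4 + N_{k-1} for k ≥ 1 (one summand per function symbol, arity giving the exponent).
  N_0 = 4
  N_1 = 4 + 4 = 8
  N_2 = 4 + 8 = 12
  Explicitly: r, p, q, m, g(r), g(p), g(q), g(m), g(g(r)), g(g(p)), g(g(q)), g(g(m)).
So there are 12 ground terms available for substitution.
The clause has 3 distinct variables (w, x, y), each appearing in the body. In the free term algebra distinct substitutions yield syntactically distinct ground instances.
Number of ground instances = 12^3 = 1728.

1728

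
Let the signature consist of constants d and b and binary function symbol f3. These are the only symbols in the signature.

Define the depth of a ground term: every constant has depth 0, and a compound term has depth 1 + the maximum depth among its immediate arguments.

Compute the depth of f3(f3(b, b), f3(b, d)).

2

depth(f3(b, b)) = 1 + max(0, 0) = 1
depth(f3(b, d)) = 1 + max(0, 0) = 1
depth(f3(f3(b, b), f3(b, d))) = 1 + max(1, 1) = 2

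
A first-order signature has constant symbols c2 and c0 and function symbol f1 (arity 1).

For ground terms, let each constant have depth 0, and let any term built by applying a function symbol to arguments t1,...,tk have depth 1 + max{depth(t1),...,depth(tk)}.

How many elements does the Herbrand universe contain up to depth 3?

8

Write N_k for the number of ground terms of depth ≤ k. A term of depth ≤ k is either a constant or a function symbol applied to arguments of depth ≤ k−1, so N_k = 2 + N_{k-1}.
N_0 = 2
N_1 = 2 + 2 = 4
N_2 = 2 + 4 = 6
N_3 = 2 + 6 = 8
Explicitly: c2, c0, f1(c2), f1(c0), f1(f1(c2)), f1(f1(c0)), f1(f1(f1(c2))), f1(f1(f1(c0))).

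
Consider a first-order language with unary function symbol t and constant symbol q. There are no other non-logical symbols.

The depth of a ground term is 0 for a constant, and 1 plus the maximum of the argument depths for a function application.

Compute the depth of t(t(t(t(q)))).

depth(t(q)) = 1 + depth(q) = 1 + 0 = 1
depth(t(t(q))) = 1 + depth(t(q)) = 1 + 1 = 2
depth(t(t(t(q)))) = 1 + depth(t(t(q))) = 1 + 2 = 3
depth(t(t(t(t(q))))) = 1 + depth(t(t(t(q)))) = 1 + 3 = 4

4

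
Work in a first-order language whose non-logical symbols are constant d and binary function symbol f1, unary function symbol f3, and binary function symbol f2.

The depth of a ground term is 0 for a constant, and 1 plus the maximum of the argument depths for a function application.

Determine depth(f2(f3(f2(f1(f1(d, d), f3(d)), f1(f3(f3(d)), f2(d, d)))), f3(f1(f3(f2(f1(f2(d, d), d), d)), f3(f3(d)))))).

7

depth(f1(d, d)) = 1 + max(0, 0) = 1
depth(f3(d)) = 1 + depth(d) = 1 + 0 = 1
depth(f1(f1(d, d), f3(d))) = 1 + max(1, 1) = 2
depth(f3(f3(d))) = 1 + depth(f3(d)) = 1 + 1 = 2
depth(f2(d, d)) = 1 + max(0, 0) = 1
depth(f1(f3(f3(d)), f2(d, d))) = 1 + max(2, 1) = 3
depth(f2(f1(f1(d, d), f3(d)), f1(f3(f3(d)), f2(d, d)))) = 1 + max(2, 3) = 4
depth(f3(f2(f1(f1(d, d), f3(d)), f1(f3(f3(d)), f2(d, d))))) = 1 + depth(f2(f1(f1(d, d), f3(d)), f1(f3(f3(d)), f2(d, d)))) = 1 + 4 = 5
depth(f1(f2(d, d), d)) = 1 + max(1, 0) = 2
depth(f2(f1(f2(d, d), d), d)) = 1 + max(2, 0) = 3
depth(f3(f2(f1(f2(d, d), d), d))) = 1 + depth(f2(f1(f2(d, d), d), d)) = 1 + 3 = 4
depth(f1(f3(f2(f1(f2(d, d), d), d)), f3(f3(d)))) = 1 + max(4, 2) = 5
depth(f3(f1(f3(f2(f1(f2(d, d), d), d)), f3(f3(d))))) = 1 + depth(f1(f3(f2(f1(f2(d, d), d), d)), f3(f3(d)))) = 1 + 5 = 6
depth(f2(f3(f2(f1(f1(d, d), f3(d)), f1(f3(f3(d)), f2(d, d)))), f3(f1(f3(f2(f1(f2(d, d), d), d)), f3(f3(d)))))) = 1 + max(5, 6) = 7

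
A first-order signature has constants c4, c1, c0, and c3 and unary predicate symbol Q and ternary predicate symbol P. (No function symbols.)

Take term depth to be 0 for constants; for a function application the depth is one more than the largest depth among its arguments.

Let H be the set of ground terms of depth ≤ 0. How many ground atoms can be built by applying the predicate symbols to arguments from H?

First count ground terms of depth ≤ 0.
With no function symbols every ground term is a constant, so there are exactly 4 ground terms at every depth bound.
N_0 = 4
So |H| = 4.
Each predicate of arity r yields |H|^r ground atoms (one per choice of an r-tuple from H):
  Q: 4;  P: 4^3 = 64
Total ground atoms: 4 + 64 = 68.

68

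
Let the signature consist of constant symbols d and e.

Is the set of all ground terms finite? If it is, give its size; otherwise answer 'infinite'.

2

There are no function symbols, so every ground term is one of the 2 constants.
The Herbrand universe is {d, e}, which is finite with 2 elements.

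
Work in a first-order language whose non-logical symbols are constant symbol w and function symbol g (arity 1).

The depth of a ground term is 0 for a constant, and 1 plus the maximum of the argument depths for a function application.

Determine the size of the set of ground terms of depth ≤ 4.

5

Count level by level. With function symbols g/1, the terms of depth ≤ k are the 1 constant together with each function applied to depth-≤(k−1) tuples, so N_k = 1 + N_{k-1}.
N_0 = 1
N_1 = 1 + 1 = 2
N_2 = 1 + 2 = 3
N_3 = 1 + 3 = 4
N_4 = 1 + 4 = 5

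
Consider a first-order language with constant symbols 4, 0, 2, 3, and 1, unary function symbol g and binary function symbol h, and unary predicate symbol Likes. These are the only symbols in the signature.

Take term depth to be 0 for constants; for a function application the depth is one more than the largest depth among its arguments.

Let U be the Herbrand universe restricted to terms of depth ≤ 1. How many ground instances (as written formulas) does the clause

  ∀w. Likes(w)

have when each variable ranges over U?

35

Ground terms of depth ≤ 1:
  Let N_k count ground terms of depth at most k. Each non-constant term of depth ≤ k is some function symbol applied to depth-≤(k−1) arguments, giving N_k = 5 + N_{k-1} + N_{k-1}^2.
  N_0 = 5
  N_1 = 5 + 5 + 5^2 = 35
So there are 35 ground terms available for substitution.
The body mentions the single quantified variable w; since ground terms form a free algebra, no two substitutions collapse to the same formula.
Number of ground instances = 35.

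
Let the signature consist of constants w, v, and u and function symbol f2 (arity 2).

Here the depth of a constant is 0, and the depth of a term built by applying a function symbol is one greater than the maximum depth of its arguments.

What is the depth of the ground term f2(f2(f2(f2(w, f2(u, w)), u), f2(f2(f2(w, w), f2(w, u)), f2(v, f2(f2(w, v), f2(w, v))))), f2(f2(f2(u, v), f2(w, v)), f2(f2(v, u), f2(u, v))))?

depth(f2(u, w)) = 1 + max(0, 0) = 1
depth(f2(w, f2(u, w))) = 1 + max(0, 1) = 2
depth(f2(f2(w, f2(u, w)), u)) = 1 + max(2, 0) = 3
depth(f2(w, w)) = 1 + max(0, 0) = 1
depth(f2(w, u)) = 1 + max(0, 0) = 1
depth(f2(f2(w, w), f2(w, u))) = 1 + max(1, 1) = 2
depth(f2(w, v)) = 1 + max(0, 0) = 1
depth(f2(f2(w, v), f2(w, v))) = 1 + max(1, 1) = 2
depth(f2(v, f2(f2(w, v), f2(w, v)))) = 1 + max(0, 2) = 3
depth(f2(f2(f2(w, w), f2(w, u)), f2(v, f2(f2(w, v), f2(w, v))))) = 1 + max(2, 3) = 4
depth(f2(f2(f2(w, f2(u, w)), u), f2(f2(f2(w, w), f2(w, u)), f2(v, f2(f2(w, v), f2(w, v)))))) = 1 + max(3, 4) = 5
depth(f2(u, v)) = 1 + max(0, 0) = 1
depth(f2(f2(u, v), f2(w, v))) = 1 + max(1, 1) = 2
depth(f2(v, u)) = 1 + max(0, 0) = 1
depth(f2(f2(v, u), f2(u, v))) = 1 + max(1, 1) = 2
depth(f2(f2(f2(u, v), f2(w, v)), f2(f2(v, u), f2(u, v)))) = 1 + max(2, 2) = 3
depth(f2(f2(f2(f2(w, f2(u, w)), u), f2(f2(f2(w, w), f2(w, u)), f2(v, f2(f2(w, v), f2(w, v))))), f2(f2(f2(u, v), f2(w, v)), f2(f2(v, u), f2(u, v))))) = 1 + max(5, 3) = 6

6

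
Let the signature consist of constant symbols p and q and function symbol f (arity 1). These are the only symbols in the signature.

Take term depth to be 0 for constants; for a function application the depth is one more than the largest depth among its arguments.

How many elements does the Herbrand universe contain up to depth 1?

4

Write N_k for the number of ground terms of depth ≤ k. A term of depth ≤ k is either a constant or a function symbol applied to arguments of depth ≤ k−1, so N_k = 2 + N_{k-1}.
N_0 = 2
N_1 = 2 + 2 = 4
Explicitly: p, q, f(p), f(q).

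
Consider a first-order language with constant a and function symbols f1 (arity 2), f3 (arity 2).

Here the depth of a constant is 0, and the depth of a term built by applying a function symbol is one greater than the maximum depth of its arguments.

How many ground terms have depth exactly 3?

704

Let N_k count ground terms of depth at most k. Each non-constant term of depth ≤ k is some function symbol applied to depth-≤(k−1) arguments, giving N_k = 1 + N_{k-1}^2 + N_{k-1}^2.
N_0 = 1
N_1 = 1 + 1^2 + 1^2 = 3
N_2 = 1 + 3^2 + 3^2 = 19
N_3 = 1 + 19^2 + 19^2 = 723
Terms of depth exactly 3: N_3 − N_2 = 723 − 19 = 704.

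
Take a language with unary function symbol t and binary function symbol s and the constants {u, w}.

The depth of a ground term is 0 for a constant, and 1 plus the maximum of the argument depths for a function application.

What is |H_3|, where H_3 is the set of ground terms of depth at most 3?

5552

Let N_k = |{terms of depth ≤ k}|. Then N_0 = 2 and N_k = 2 + N_{k-1} + N_{k-1}^2 for k ≥ 1 (one summand per function symbol, arity giving the exponent).
N_0 = 2
N_1 = 2 + 2 + 2^2 = 8
N_2 = 2 + 8 + 8^2 = 74
N_3 = 2 + 74 + 74^2 = 5552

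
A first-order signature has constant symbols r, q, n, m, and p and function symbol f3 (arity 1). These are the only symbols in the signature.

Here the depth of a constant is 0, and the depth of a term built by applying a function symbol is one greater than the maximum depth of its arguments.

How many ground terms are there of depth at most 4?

25

Let N_k = |{terms of depth ≤ k}|. Then N_0 = 5 and N_k = 5 + N_{k-1} for k ≥ 1 (one summand per function symbol, arity giving the exponent).
N_0 = 5
N_1 = 5 + 5 = 10
N_2 = 5 + 10 = 15
N_3 = 5 + 15 = 20
N_4 = 5 + 20 = 25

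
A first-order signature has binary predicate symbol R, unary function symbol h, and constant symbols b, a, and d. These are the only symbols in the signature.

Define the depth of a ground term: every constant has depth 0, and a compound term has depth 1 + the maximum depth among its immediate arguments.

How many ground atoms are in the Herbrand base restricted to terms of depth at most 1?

36

First count ground terms of depth ≤ 1.
Count level by level. With function symbols h/1, the terms of depth ≤ k are the 3 constants together with each function applied to depth-≤(k−1) tuples, so N_k = 3 + N_{k-1}.
N_0 = 3
N_1 = 3 + 3 = 6
Explicitly: b, a, d, h(b), h(a), h(d).
So |H| = 6.
Ground atoms are formed by filling each argument slot of a predicate with a term from H, so an r-ary predicate gives |H|^r atoms:
  R: 6^2 = 36
Total ground atoms: 36.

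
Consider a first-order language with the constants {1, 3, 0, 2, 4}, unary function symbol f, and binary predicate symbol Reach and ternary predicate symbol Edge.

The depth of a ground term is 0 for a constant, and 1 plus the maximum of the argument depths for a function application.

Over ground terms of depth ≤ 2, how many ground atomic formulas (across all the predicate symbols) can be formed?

First count ground terms of depth ≤ 2.
Let N_k = |{terms of depth ≤ k}|. Then N_0 = 5 and N_k = 5 + N_{k-1} for k ≥ 1 (one summand per function symbol, arity giving the exponent).
N_0 = 5
N_1 = 5 + 5 = 10
N_2 = 5 + 10 = 15
So |H| = 15.
For each predicate symbol, the number of ground atoms is |H| raised to its arity; summing:
  Reach: 15^2 = 225;  Edge: 15^3 = 3375
Total ground atoms: 225 + 3375 = 3600.

3600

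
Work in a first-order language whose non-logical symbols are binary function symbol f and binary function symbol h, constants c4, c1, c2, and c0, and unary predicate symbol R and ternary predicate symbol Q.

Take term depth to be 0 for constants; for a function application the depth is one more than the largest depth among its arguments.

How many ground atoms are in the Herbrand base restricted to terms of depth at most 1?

First count ground terms of depth ≤ 1.
If N_k denotes the number of depth-≤k ground terms, the 4 constants give N_0 = 4, and each function symbol of arity r contributes N_{k-1}^r new terms at level k: N_k = 4 + N_{k-1}^2 + N_{k-1}^2.
N_0 = 4
N_1 = 4 + 4^2 + 4^2 = 36
So |H| = 36.
For each predicate symbol, the number of ground atoms is |H| raised to its arity; summing:
  R: 36;  Q: 36^3 = 46656
Total ground atoms: 36 + 46656 = 46692.

46692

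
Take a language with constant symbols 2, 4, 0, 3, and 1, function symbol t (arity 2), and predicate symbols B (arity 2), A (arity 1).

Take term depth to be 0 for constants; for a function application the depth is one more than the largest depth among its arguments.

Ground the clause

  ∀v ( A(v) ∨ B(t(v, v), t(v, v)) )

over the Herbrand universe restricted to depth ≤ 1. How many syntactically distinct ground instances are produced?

30

Ground terms of depth ≤ 1:
  Let N_k = |{terms of depth ≤ k}|. Then N_0 = 5 and N_k = 5 + N_{k-1}^2 for k ≥ 1 (one summand per function symbol, arity giving the exponent).
  N_0 = 5
  N_1 = 5 + 5^2 = 30
So there are 30 ground terms available for substitution.
The variable v ranges independently over the available ground terms, and distinct assignments produce distinct instances.
Number of ground instances = 30.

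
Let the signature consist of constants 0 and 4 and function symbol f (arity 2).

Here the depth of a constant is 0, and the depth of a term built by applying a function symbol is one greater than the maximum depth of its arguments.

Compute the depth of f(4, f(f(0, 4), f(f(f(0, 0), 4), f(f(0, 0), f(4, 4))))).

depth(f(0, 4)) = 1 + max(0, 0) = 1
depth(f(0, 0)) = 1 + max(0, 0) = 1
depth(f(f(0, 0), 4)) = 1 + max(1, 0) = 2
depth(f(4, 4)) = 1 + max(0, 0) = 1
depth(f(f(0, 0), f(4, 4))) = 1 + max(1, 1) = 2
depth(f(f(f(0, 0), 4), f(f(0, 0), f(4, 4)))) = 1 + max(2, 2) = 3
depth(f(f(0, 4), f(f(f(0, 0), 4), f(f(0, 0), f(4, 4))))) = 1 + max(1, 3) = 4
depth(f(4, f(f(0, 4), f(f(f(0, 0), 4), f(f(0, 0), f(4, 4)))))) = 1 + max(0, 4) = 5

5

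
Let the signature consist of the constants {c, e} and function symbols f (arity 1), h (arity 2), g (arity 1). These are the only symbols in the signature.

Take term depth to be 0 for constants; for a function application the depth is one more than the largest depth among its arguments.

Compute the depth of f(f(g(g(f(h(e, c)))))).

6

depth(h(e, c)) = 1 + max(0, 0) = 1
depth(f(h(e, c))) = 1 + depth(h(e, c)) = 1 + 1 = 2
depth(g(f(h(e, c)))) = 1 + depth(f(h(e, c))) = 1 + 2 = 3
depth(g(g(f(h(e, c))))) = 1 + depth(g(f(h(e, c)))) = 1 + 3 = 4
depth(f(g(g(f(h(e, c)))))) = 1 + depth(g(g(f(h(e, c))))) = 1 + 4 = 5
depth(f(f(g(g(f(h(e, c))))))) = 1 + depth(f(g(g(f(h(e, c)))))) = 1 + 5 = 6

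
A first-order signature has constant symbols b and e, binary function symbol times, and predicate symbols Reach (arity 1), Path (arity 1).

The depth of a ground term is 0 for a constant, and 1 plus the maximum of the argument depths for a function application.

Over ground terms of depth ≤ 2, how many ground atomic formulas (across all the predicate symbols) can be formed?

First count ground terms of depth ≤ 2.
Write N_k for the number of ground terms of depth ≤ k. A term of depth ≤ k is either a constant or a function symbol applied to arguments of depth ≤ k−1, so N_k = 2 + N_{k-1}^2.
N_0 = 2
N_1 = 2 + 2^2 = 6
N_2 = 2 + 6^2 = 38
So |H| = 38.
A ground atom is a predicate applied to a tuple of terms from H, so the count is the sum over predicates of |H|^arity:
  Reach: 38;  Path: 38
Total ground atoms: 38 + 38 = 76.

76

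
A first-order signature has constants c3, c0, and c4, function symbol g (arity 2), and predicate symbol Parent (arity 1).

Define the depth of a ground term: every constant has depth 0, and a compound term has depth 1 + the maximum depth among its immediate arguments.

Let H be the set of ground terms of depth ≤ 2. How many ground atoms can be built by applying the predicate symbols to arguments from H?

147

First count ground terms of depth ≤ 2.
Write N_k for the number of ground terms of depth ≤ k. A term of depth ≤ k is either a constant or a function symbol applied to arguments of depth ≤ k−1, so N_k = 3 + N_{k-1}^2.
N_0 = 3
N_1 = 3 + 3^2 = 12
N_2 = 3 + 12^2 = 147
So |H| = 147.
Each predicate of arity r yields |H|^r ground atoms (one per choice of an r-tuple from H):
  Parent: 147
Total ground atoms: 147.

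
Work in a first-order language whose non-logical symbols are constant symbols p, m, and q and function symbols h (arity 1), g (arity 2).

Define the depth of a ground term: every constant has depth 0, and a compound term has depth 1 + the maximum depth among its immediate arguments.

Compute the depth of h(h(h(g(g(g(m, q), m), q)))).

6

depth(g(m, q)) = 1 + max(0, 0) = 1
depth(g(g(m, q), m)) = 1 + max(1, 0) = 2
depth(g(g(g(m, q), m), q)) = 1 + max(2, 0) = 3
depth(h(g(g(g(m, q), m), q))) = 1 + depth(g(g(g(m, q), m), q)) = 1 + 3 = 4
depth(h(h(g(g(g(m, q), m), q)))) = 1 + depth(h(g(g(g(m, q), m), q))) = 1 + 4 = 5
depth(h(h(h(g(g(g(m, q), m), q))))) = 1 + depth(h(h(g(g(g(m, q), m), q)))) = 1 + 5 = 6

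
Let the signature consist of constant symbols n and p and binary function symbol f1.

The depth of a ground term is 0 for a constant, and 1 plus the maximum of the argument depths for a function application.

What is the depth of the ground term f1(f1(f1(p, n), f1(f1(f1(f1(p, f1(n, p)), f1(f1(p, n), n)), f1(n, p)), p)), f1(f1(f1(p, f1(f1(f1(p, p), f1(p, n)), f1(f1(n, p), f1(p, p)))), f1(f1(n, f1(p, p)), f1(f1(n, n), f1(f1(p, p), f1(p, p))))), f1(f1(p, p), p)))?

depth(f1(p, n)) = 1 + max(0, 0) = 1
depth(f1(n, p)) = 1 + max(0, 0) = 1
depth(f1(p, f1(n, p))) = 1 + max(0, 1) = 2
depth(f1(f1(p, n), n)) = 1 + max(1, 0) = 2
depth(f1(f1(p, f1(n, p)), f1(f1(p, n), n))) = 1 + max(2, 2) = 3
depth(f1(f1(f1(p, f1(n, p)), f1(f1(p, n), n)), f1(n, p))) = 1 + max(3, 1) = 4
depth(f1(f1(f1(f1(p, f1(n, p)), f1(f1(p, n), n)), f1(n, p)), p)) = 1 + max(4, 0) = 5
depth(f1(f1(p, n), f1(f1(f1(f1(p, f1(n, p)), f1(f1(p, n), n)), f1(n, p)), p))) = 1 + max(1, 5) = 6
depth(f1(p, p)) = 1 + max(0, 0) = 1
depth(f1(f1(p, p), f1(p, n))) = 1 + max(1, 1) = 2
depth(f1(f1(n, p), f1(p, p))) = 1 + max(1, 1) = 2
depth(f1(f1(f1(p, p), f1(p, n)), f1(f1(n, p), f1(p, p)))) = 1 + max(2, 2) = 3
depth(f1(p, f1(f1(f1(p, p), f1(p, n)), f1(f1(n, p), f1(p, p))))) = 1 + max(0, 3) = 4
depth(f1(n, f1(p, p))) = 1 + max(0, 1) = 2
depth(f1(n, n)) = 1 + max(0, 0) = 1
depth(f1(f1(p, p), f1(p, p))) = 1 + max(1, 1) = 2
depth(f1(f1(n, n), f1(f1(p, p), f1(p, p)))) = 1 + max(1, 2) = 3
depth(f1(f1(n, f1(p, p)), f1(f1(n, n), f1(f1(p, p), f1(p, p))))) = 1 + max(2, 3) = 4
depth(f1(f1(p, f1(f1(f1(p, p), f1(p, n)), f1(f1(n, p), f1(p, p)))), f1(f1(n, f1(p, p)), f1(f1(n, n), f1(f1(p, p), f1(p, p)))))) = 1 + max(4, 4) = 5
depth(f1(f1(p, p), p)) = 1 + max(1, 0) = 2
depth(f1(f1(f1(p, f1(f1(f1(p, p), f1(p, n)), f1(f1(n, p), f1(p, p)))), f1(f1(n, f1(p, p)), f1(f1(n, n), f1(f1(p, p), f1(p, p))))), f1(f1(p, p), p))) = 1 + max(5, 2) = 6
depth(f1(f1(f1(p, n), f1(f1(f1(f1(p, f1(n, p)), f1(f1(p, n), n)), f1(n, p)), p)), f1(f1(f1(p, f1(f1(f1(p, p), f1(p, n)), f1(f1(n, p), f1(p, p)))), f1(f1(n, f1(p, p)), f1(f1(n, n), f1(f1(p, p), f1(p, p))))), f1(f1(p, p), p)))) = 1 + max(6, 6) = 7

7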